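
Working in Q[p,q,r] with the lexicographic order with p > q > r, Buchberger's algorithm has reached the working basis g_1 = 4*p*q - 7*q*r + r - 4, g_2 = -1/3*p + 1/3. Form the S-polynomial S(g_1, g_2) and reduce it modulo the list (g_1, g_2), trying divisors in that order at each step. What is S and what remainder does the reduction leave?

S(g_1, g_2) = -7/4*q*r + q + 1/4*r - 1; remainder on division = -7/4*q*r + q + 1/4*r - 1.

lcm(LM(g_1), LM(g_2)) = p*q.
S = (lcm/LT(g_1))·g_1 − (lcm/LT(g_2))·g_2 = -7/4*q*r + q + 1/4*r - 1.
Reduce S modulo (g_1, g_2) in that order:
  leading term q*r: no divisor's leading term divides it; move -7/4*q*r to the remainder.
  leading term q: no divisor's leading term divides it; move q to the remainder.
  leading term r: no divisor's leading term divides it; move 1/4*r to the remainder.
  leading term 1: no divisor's leading term divides it; move -1 to the remainder.
The remainder -7/4*q*r + q + 1/4*r - 1 is nonzero, so it would be added as the next basis element.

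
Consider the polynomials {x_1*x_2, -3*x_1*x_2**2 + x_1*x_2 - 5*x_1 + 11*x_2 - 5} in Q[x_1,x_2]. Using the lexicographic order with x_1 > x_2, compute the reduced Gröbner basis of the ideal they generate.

f_1 = x_1*x_2, LT = x_1*x_2.
f_2 = -3*x_1*x_2**2 + x_1*x_2 - 5*x_1 + 11*x_2 - 5, LT = x_1*x_2**2.

S(f_1,f_2): lcm = x_1*x_2**2. S = 1/3*x_1*x_2 - 5/3*x_1 + 11/3*x_2 - 5/3.
  reduce S modulo (f_1, f_2):
  remainder -5/3*x_1 + 11/3*x_2 - 5/3 ≠ 0; add g_3 = -5/3*x_1 + 11/3*x_2 - 5/3 to the basis.

S(f_1,g_3): lcm = x_1*x_2. S = 11/5*x_2**2 - x_2.
  reduce S modulo (f_1, f_2, g_3):
  remainder 11/5*x_2**2 - x_2 ≠ 0; add g_4 = 11/5*x_2**2 - x_2 to the basis.

The other S-polynomials (S(f_2,g_3), S(f_1,g_4), S(f_2,g_4), S(g_3,g_4)) all reduce to 0 modulo the current basis, so we have a Gröbner basis.
Inter-reduce: drop elements whose leading term is divisible by another's, tail-reduce, and make monic.

G = {x_1 - 11/5*x_2 + 1, x_2**2 - 5/11*x_2}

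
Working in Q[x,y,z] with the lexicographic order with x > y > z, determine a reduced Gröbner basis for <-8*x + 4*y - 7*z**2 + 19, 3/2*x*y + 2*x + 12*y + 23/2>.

G = {x - 1/2*y + 7/8*z**2 - 19/8, y**2 - 7/4*y*z**2 + 265/12*y - 7/3*z**2 + 65/3}

The reduced Gröbner basis is the canonical form of the ideal for this ordering.

f_1 = -8*x + 4*y - 7*z**2 + 19, LT = x.
f_2 = 3/2*x*y + 2*x + 12*y + 23/2, LT = x*y.

S(f_1,f_2): lcm = x*y. S = -4/3*x - 1/2*y**2 + 7/8*y*z**2 - 83/8*y - 23/3.
  leading term x: subtract (1/6)·f_1 from -4/3*x - 1/2*y**2 + 7/8*y*z**2 - 83/8*y - 23/3 → -1/2*y**2 + 7/8*y*z**2 - 265/24*y + 7/6*z**2 - 65/6
  leading term y**2: no divisor's leading term divides it; move -1/2*y**2 to the remainder.
  leading term y*z**2: no divisor's leading term divides it; move 7/8*y*z**2 to the remainder.
  leading term y: no divisor's leading term divides it; move -265/24*y to the remainder.
  leading term z**2: no divisor's leading term divides it; move 7/6*z**2 to the remainder.
  leading term 1: no divisor's leading term divides it; move -65/6 to the remainder.
  remainder -1/2*y**2 + 7/8*y*z**2 - 265/24*y + 7/6*z**2 - 65/6 ≠ 0; add g_3 = -1/2*y**2 + 7/8*y*z**2 - 265/24*y + 7/6*z**2 - 65/6 to the basis.

S(f_1,g_3): leading monomials are coprime, so the S-polynomial reduces to 0 (Buchberger's first criterion).
S(f_2,g_3): lcm = x*y**2. S = 7/4*x*y*z**2 - 83/4*x*y + 7/3*x*z**2 - 65/3*x + 8*y**2 + 23/3*y.
  leading term x*y*z**2: subtract (-7/32*y*z**2)·f_1 from 7/4*x*y*z**2 - 83/4*x*y + 7/3*x*z**2 - 65/3*x + 8*y**2 + 23/3*y → -83/4*x*y + 7/3*x*z**2 - 65/3*x + 7/8*y**2*z**2 + 8*y**2 - 49/32*y*z**4 + 133/32*y*z**2 + 23/3*y
  leading term x*y: subtract (83/32*y)·f_1 from -83/4*x*y + 7/3*x*z**2 - 65/3*x + 7/8*y**2*z**2 + 8*y**2 - 49/32*y*z**4 + 133/32*y*z**2 + 23/3*y → 7/3*x*z**2 - 65/3*x + 7/8*y**2*z**2 - 19/8*y**2 - 49/32*y*z**4 + 357/16*y*z**2 - 3995/96*y
  leading term x*z**2: subtract (-7/24*z**2)·f_1 from 7/3*x*z**2 - 65/3*x + 7/8*y**2*z**2 - 19/8*y**2 - 49/32*y*z**4 + 357/16*y*z**2 - 3995/96*y → -65/3*x + 7/8*y**2*z**2 - 19/8*y**2 - 49/32*y*z**4 + 1127/48*y*z**2 - 3995/96*y - 49/24*z**4 + 133/24*z**2
  leading term x: subtract (65/24)·f_1 from -65/3*x + 7/8*y**2*z**2 - 19/8*y**2 - 49/32*y*z**4 + 1127/48*y*z**2 - 3995/96*y - 49/24*z**4 + 133/24*z**2 → 7/8*y**2*z**2 - 19/8*y**2 - 49/32*y*z**4 + 1127/48*y*z**2 - 5035/96*y - 49/24*z**4 + 49/2*z**2 - 1235/24
  leading term y**2*z**2: subtract (-7/4*z**2)·g_3 from 7/8*y**2*z**2 - 19/8*y**2 - 49/32*y*z**4 + 1127/48*y*z**2 - 5035/96*y - 49/24*z**4 + 49/2*z**2 - 1235/24 → -19/8*y**2 + 133/32*y*z**2 - 5035/96*y + 133/24*z**2 - 1235/24
  leading term y**2: subtract (19/4)·g_3 from -19/8*y**2 + 133/32*y*z**2 - 5035/96*y + 133/24*z**2 - 1235/24 → 0
  remainder 0.

Every S-polynomial of the final basis reduces to 0, so we have a Gröbner basis.
Inter-reduce: drop elements whose leading term is divisible by another's, tail-reduce, and make monic.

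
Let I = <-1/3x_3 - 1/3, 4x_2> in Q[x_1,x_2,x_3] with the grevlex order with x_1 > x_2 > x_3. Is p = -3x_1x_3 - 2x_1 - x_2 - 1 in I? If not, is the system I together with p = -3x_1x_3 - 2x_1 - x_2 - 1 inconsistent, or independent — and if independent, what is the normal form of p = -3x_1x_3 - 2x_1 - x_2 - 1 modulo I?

-3x_1x_3 - 2x_1 - x_2 - 1 is independent of I; its normal form modulo I is x_1 - 1.

First compute the reduced Gröbner basis of I by Buchberger's algorithm.
f_1 = -1/3x_3 - 1/3, LT = x_3.
f_2 = 4x_2, LT = x_2.

The S-polynomials (S(f_1,f_2)) all reduce to 0 modulo the current basis, so we have a Gröbner basis.
Inter-reduce: drop elements whose leading term is divisible by another's, tail-reduce, and make monic.
Reduced Gröbner basis: {x_2, x_3 + 1}.
Label its elements g_1 = x_2, g_2 = x_3 + 1.

Reduce p = -3x_1x_3 - 2x_1 - x_2 - 1 modulo G:
  leading term x_1x_3: subtract (-3x_1)·g_2 from -3x_1x_3 - 2x_1 - x_2 - 1 → x_1 - x_2 - 1
  leading term x_1: no divisor's leading term divides it; move x_1 to the remainder.
  leading term x_2: subtract (-1)·g_1 from -x_2 - 1 → -1
  leading term 1: no divisor's leading term divides it; move -1 to the remainder.
  normal form = x_1 - 1.
The normal form is nonzero, so p ∉ I. Since p minus its normal form lies in I, I + (p) = I + (r) where r = x_1 - 1; decide whether this ideal is the whole ring.
Run Buchberger on G together with r (pairs among the g_i already reduce to 0 since G is a Gröbner basis):
g_1 = x_2, LT = x_2.
g_2 = x_3 + 1, LT = x_3.
r = x_1 - 1, LT = x_1.

The S-polynomials (S(g_1,g_2), S(g_1,r), S(g_2,r)) all reduce to 0 modulo the current basis, so we have a Gröbner basis.
Inter-reduce: drop elements whose leading term is divisible by another's, tail-reduce, and make monic.
Reduced Gröbner basis: {x_1 - 1, x_2, x_3 + 1}.
The reduced Gröbner basis of I + (p) is {x_1 - 1, x_2, x_3 + 1} ≠ {1}, a proper ideal, so the enlarged system stays consistent: p is independent of I, with normal form x_1 - 1.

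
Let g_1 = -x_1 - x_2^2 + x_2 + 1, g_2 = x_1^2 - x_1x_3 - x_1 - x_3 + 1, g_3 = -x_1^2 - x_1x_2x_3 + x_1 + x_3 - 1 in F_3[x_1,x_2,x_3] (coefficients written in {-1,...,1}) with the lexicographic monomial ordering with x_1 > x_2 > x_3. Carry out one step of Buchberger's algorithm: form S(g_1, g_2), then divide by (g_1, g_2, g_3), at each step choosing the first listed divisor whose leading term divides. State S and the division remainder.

S(g_1, g_2) = x_1x_2^2 - x_1x_2 + x_1x_3 + x_3 - 1; remainder on division = -x_2^4 - x_2^3 - x_2^2x_3 + x_2x_3 - x_2 - x_3 - 1.

lcm(LM(g_1), LM(g_2)) = x_1^2.
S = (lcm/LT(g_1))·g_1 − (lcm/LT(g_2))·g_2 = x_1x_2^2 - x_1x_2 + x_1x_3 + x_3 - 1.
Reduce S modulo (g_1, g_2, g_3) in that order:
  leading term x_1x_2^2: subtract (-x_2^2)·g_1 from x_1x_2^2 - x_1x_2 + x_1x_3 + x_3 - 1 → -x_1x_2 + x_1x_3 - x_2^4 + x_2^3 + x_2^2 + x_3 - 1
  leading term x_1x_2: subtract (x_2)·g_1 from -x_1x_2 + x_1x_3 - x_2^4 + x_2^3 + x_2^2 + x_3 - 1 → x_1x_3 - x_2^4 - x_2^3 - x_2 + x_3 - 1
  leading term x_1x_3: subtract (-x_3)·g_1 from x_1x_3 - x_2^4 - x_2^3 - x_2 + x_3 - 1 → -x_2^4 - x_2^3 - x_2^2x_3 + x_2x_3 - x_2 - x_3 - 1
  leading term x_2^4: no divisor's leading term divides it; move -x_2^4 to the remainder.
  leading term x_2^3: no divisor's leading term divides it; move -x_2^3 to the remainder.
  leading term x_2^2x_3: no divisor's leading term divides it; move -x_2^2x_3 to the remainder.
  leading term x_2x_3: no divisor's leading term divides it; move x_2x_3 to the remainder.
  leading term x_2: no divisor's leading term divides it; move -x_2 to the remainder.
  leading term x_3: no divisor's leading term divides it; move -x_3 to the remainder.
  leading term 1: no divisor's leading term divides it; move -1 to the remainder.
The remainder -x_2^4 - x_2^3 - x_2^2x_3 + x_2x_3 - x_2 - x_3 - 1 is nonzero, so it would be added as the next basis element.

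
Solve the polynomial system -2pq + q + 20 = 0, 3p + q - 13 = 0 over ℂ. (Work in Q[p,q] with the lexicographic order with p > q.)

{(3, 4), (11/6, 15/2)}

Compute a lex Gröbner basis by Buchberger's algorithm.
f_1 = -2pq + q + 20, LT = pq.
f_2 = 3p + q - 13, LT = p.

S(f_1,f_2): lcm = pq. S = -1/3q^2 + 23/6q - 10.
  reduce S modulo (f_1, f_2):
  remainder -1/3q^2 + 23/6q - 10 ≠ 0; add h_3 = -1/3q^2 + 23/6q - 10 to the basis.

The other S-polynomials (S(f_1,h_3), S(f_2,h_3)) all reduce to 0 modulo the current basis, so we have a Gröbner basis.
Inter-reduce: drop elements whose leading term is divisible by another's, tail-reduce, and make monic.
Reduced Gröbner basis: {p + 1/3q - 13/3, q^2 - 23/2q + 30}.

Since the basis is lex-ordered, q^2 - 23/2q + 30 is univariate in q. Its roots are {4, 15/2}. Back-substituting each root into the other basis elements fixes the other coordinates.
  q = 4: the earlier basis element becomes p - 3 = 0, giving p = 3 — point (3, 4).
  q = 15/2: the earlier basis element becomes p - 11/6 = 0, giving p = 11/6 — point (11/6, 15/2).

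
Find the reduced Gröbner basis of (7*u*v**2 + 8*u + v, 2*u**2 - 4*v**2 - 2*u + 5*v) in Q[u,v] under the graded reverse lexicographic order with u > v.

G = {v**4 - 5/4*v**3 + 1/14*u*v + 8/7*v**2 - 3/2*v, u*v**2 + 8/7*u + 1/7*v, u**2 - 2*v**2 - u + 5/2*v}

f_1 = 7*u*v**2 + 8*u + v, LT = u*v**2.
f_2 = 2*u**2 - 4*v**2 - 2*u + 5*v, LT = u**2.

S(f_1,f_2): lcm = u**2*v**2. S = 2*v**4 + u*v**2 - 5/2*v**3 + 8/7*u**2 + 1/7*u*v.
  leading term v**4: no divisor's leading term divides it; move 2*v**4 to the remainder.
  leading term u*v**2: subtract (1/7)·f_1 from u*v**2 - 5/2*v**3 + 8/7*u**2 + 1/7*u*v → -5/2*v**3 + 8/7*u**2 + 1/7*u*v - 8/7*u - 1/7*v
  leading term v**3: no divisor's leading term divides it; move -5/2*v**3 to the remainder.
  leading term u**2: subtract (4/7)·f_2 from 8/7*u**2 + 1/7*u*v - 8/7*u - 1/7*v → 1/7*u*v + 16/7*v**2 - 3*v
  leading term u*v: no divisor's leading term divides it; move 1/7*u*v to the remainder.
  leading term v**2: no divisor's leading term divides it; move 16/7*v**2 to the remainder.
  leading term v: no divisor's leading term divides it; move -3*v to the remainder.
  remainder 2*v**4 - 5/2*v**3 + 1/7*u*v + 16/7*v**2 - 3*v ≠ 0; add g_3 = 2*v**4 - 5/2*v**3 + 1/7*u*v + 16/7*v**2 - 3*v to the basis.

The other S-polynomials (S(f_1,g_3), S(f_2,g_3)) all reduce to 0 modulo the current basis, so we have a Gröbner basis.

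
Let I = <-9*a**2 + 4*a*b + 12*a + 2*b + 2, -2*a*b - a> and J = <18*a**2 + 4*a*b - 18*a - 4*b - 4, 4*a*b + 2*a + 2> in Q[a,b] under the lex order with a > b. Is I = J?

No, the ideals differ.

Since reduced Gröbner bases are canonical representatives of ideals under a given ordering, it suffices to compute and compare them.
Buchberger on the first generating set:
f_1 = -9*a**2 + 4*a*b + 12*a + 2*b + 2, LT = a**2.
f_2 = -2*a*b - a, LT = a*b.

S(f_1,f_2): lcm = a**2*b. S = -1/2*a**2 - 4/9*a*b**2 - 4/3*a*b - 2/9*b**2 - 2/9*b.
  reduce S modulo (f_1, f_2):
  remainder -2/9*b**2 - 1/3*b - 1/9 ≠ 0; add g_3 = -2/9*b**2 - 1/3*b - 1/9 to the basis.

The other S-polynomials (S(f_1,g_3), S(f_2,g_3)) all reduce to 0 modulo the current basis, so we have a Gröbner basis.
Inter-reduce: drop elements whose leading term is divisible by another's, tail-reduce, and make monic.
Reduced Gröbner basis: {a**2 - 10/9*a - 2/9*b - 2/9, a*b + 1/2*a, b**2 + 3/2*b + 1/2}.

Buchberger on the second generating set:
h_1 = 18*a**2 + 4*a*b - 18*a - 4*b - 4, LT = a**2.
h_2 = 4*a*b + 2*a + 2, LT = a*b.

S(h_1,h_2): lcm = a**2*b. S = -1/2*a**2 + 2/9*a*b**2 - a*b - 1/2*a - 2/9*b**2 - 2/9*b.
  reduce S modulo (h_1, h_2):
  remainder -1/2*a - 2/9*b**2 - 4/9*b + 7/18 ≠ 0; add k_3 = -1/2*a - 2/9*b**2 - 4/9*b + 7/18 to the basis.

S(h_2,k_3): lcm = a*b. S = 1/2*a - 4/9*b**3 - 8/9*b**2 + 7/9*b + 1/2.
  reduce S modulo (h_1, h_2, k_3):
  remainder -4/9*b**3 - 10/9*b**2 + 1/3*b + 8/9 ≠ 0; add k_4 = -4/9*b**3 - 10/9*b**2 + 1/3*b + 8/9 to the basis.

The other S-polynomials (S(h_1,k_3), S(h_1,k_4), S(h_2,k_4), S(k_3,k_4)) all reduce to 0 modulo the current basis, so we have a Gröbner basis.
Inter-reduce: drop elements whose leading term is divisible by another's, tail-reduce, and make monic.
Reduced Gröbner basis: {a + 4/9*b**2 + 8/9*b - 7/9, b**3 + 5/2*b**2 - 3/4*b - 2}.

Since the reduced bases disagree, the two ideals are not the same.
The choice of monomial ordering does not affect the verdict — as long as both bases are computed under the same ordering, their equality decides ideal equality.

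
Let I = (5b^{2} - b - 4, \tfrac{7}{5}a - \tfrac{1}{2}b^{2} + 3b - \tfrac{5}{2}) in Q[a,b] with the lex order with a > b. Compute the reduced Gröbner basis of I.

f_1 = 5b^{2} - b - 4, LT = b^{2}.
f_2 = \tfrac{7}{5}a - \tfrac{1}{2}b^{2} + 3b - \tfrac{5}{2}, LT = a.

S(f_1,f_2): leading monomials are coprime, so the S-polynomial reduces to 0 (Buchberger's first criterion).
Every S-polynomial of the final basis reduces to 0, so we have a Gröbner basis.

G = {a + \tfrac{29}{14}b - \tfrac{29}{14}, b^{2} - \tfrac{1}{5}b - \tfrac{4}{5}}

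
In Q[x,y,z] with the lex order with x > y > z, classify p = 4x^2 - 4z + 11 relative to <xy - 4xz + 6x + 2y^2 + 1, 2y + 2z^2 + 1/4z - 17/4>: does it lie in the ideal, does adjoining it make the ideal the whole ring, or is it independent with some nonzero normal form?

First compute the reduced Gröbner basis of I by Buchberger's algorithm.
f_1 = xy - 4xz + 6x + 2y^2 + 1, LT = xy.
f_2 = 2y + 2z^2 + 1/4z - 17/4, LT = y.

S(f_1,f_2): lcm = xy. S = -xz^2 - 33/8xz + 65/8x + 2y^2 + 1.
  reduce S modulo (f_1, f_2):
  remainder -xz^2 - 33/8xz + 65/8x + 2z^4 + 1/2z^3 - 271/32z^2 - 17/16z + 321/32 ≠ 0; add h_3 = -xz^2 - 33/8xz + 65/8x + 2z^4 + 1/2z^3 - 271/32z^2 - 17/16z + 321/32 to the basis.

The other S-polynomials (S(f_1,h_3), S(f_2,h_3)) all reduce to 0 modulo the current basis, so we have a Gröbner basis.
Inter-reduce: drop elements whose leading term is divisible by another's, tail-reduce, and make monic.
Reduced Gröbner basis: {xz^2 + 33/8xz - 65/8x - 2z^4 - 1/2z^3 + 271/32z^2 + 17/16z - 321/32, y + z^2 + 1/8z - 17/8}.
Label its elements g_1 = xz^2 + 33/8xz - 65/8x - 2z^4 - 1/2z^3 + 271/32z^2 + 17/16z - 321/32, g_2 = y + z^2 + 1/8z - 17/8.

Reduce p = 4x^2 - 4z + 11 modulo G:
  leading term x^2: no divisor's leading term divides it; move 4x^2 to the remainder.
  leading term z: no divisor's leading term divides it; move -4z to the remainder.
  leading term 1: no divisor's leading term divides it; move 11 to the remainder.
  normal form = 4x^2 - 4z + 11.
The normal form is nonzero, so p ∉ I. Since p minus its normal form lies in I, I + (p) = I + (r) where r = 4x^2 - 4z + 11; decide whether this ideal is the whole ring.
Run Buchberger on G together with r (pairs among the g_i already reduce to 0 since G is a Gröbner basis):
g_1 = xz^2 + 33/8xz - 65/8x - 2z^4 - 1/2z^3 + 271/32z^2 + 17/16z - 321/32, LT = xz^2.
g_2 = y + z^2 + 1/8z - 17/8, LT = y.
r = 4x^2 - 4z + 11, LT = x^2.

S(g_1,r): lcm = x^2z^2. S = 33/8x^2z - 65/8x^2 - 2xz^4 - 1/2xz^3 + 271/32xz^2 + 17/16xz - 321/32x + z^3 - 11/4z^2.
  reduce S modulo (g_1, g_2, r):
  remainder 228xz - 333x - 4z^6 + 29/2z^5 - 939/16z^4 - 10545/128z^3 + 39643/128z^2 + 12865/128z - 48179/128 ≠ 0; add m_4 = 228xz - 333x - 4z^6 + 29/2z^5 - 939/16z^4 - 10545/128z^3 + 39643/128z^2 + 12865/128z - 48179/128 to the basis.

S(g_1,m_4): lcm = xz^2. S = 849/152xz - 65/8x + 1/57z^7 - 29/456z^6 + 313/1216z^5 - 839/512z^4 - 54235/29184z^3 + 234287/29184z^2 + 79187/29184z - 321/32.
  reduce S modulo (g_1, g_2, r, m_4):
  remainder 379/11552x + 1/57z^7 + 149/4332z^6 - 565/5776z^5 - 18571/92416z^4 + 37315/233472z^3 + 1954717/4435968z^2 + 1114039/4435968z - 1198111/1478656 ≠ 0; add m_5 = 379/11552x + 1/57z^7 + 149/4332z^6 - 565/5776z^5 - 18571/92416z^4 + 37315/233472z^3 + 1954717/4435968z^2 + 1114039/4435968z - 1198111/1478656 to the basis.

S(r,m_4): lcm = x^2z. S = 111/76x^2 + 1/57xz^6 - 29/456xz^5 + 313/1216xz^4 + 185/512xz^3 - 39643/29184xz^2 - 12865/29184xz + 48179/29184x - z^2 + 11/4z.
  reduce S modulo (g_1, g_2, r, m_4, m_5):
  remainder 2/57z^8 + 1/57z^7 - 269/912z^6 - 439/3648z^5 + 107809/116736z^4 + 673/1536z^3 - 895/1024z^2 - 69547/29184z + 288941/116736 ≠ 0; add m_6 = 2/57z^8 + 1/57z^7 - 269/912z^6 - 439/3648z^5 + 107809/116736z^4 + 673/1536z^3 - 895/1024z^2 - 69547/29184z + 288941/116736 to the basis.

The other S-polynomials (S(g_1,g_2), S(g_2,r), S(g_2,m_4), S(g_1,m_5), S(g_2,m_5), S(r,m_5), S(m_4,m_5), S(g_1,m_6), S(g_2,m_6), S(r,m_6), S(m_4,m_6), S(m_5,m_6)) all reduce to 0 modulo the current basis, so we have a Gröbner basis.
Inter-reduce: drop elements whose leading term is divisible by another's, tail-reduce, and make monic.
Reduced Gröbner basis: {x + 608/1137z^7 + 1192/1137z^6 - 1130/379z^5 - 49/8z^4 + 708985/145536z^3 + 1954717/145536z^2 + 1114039/145536z - 1198111/48512, y + z^2 + 1/8z - 17/8, z^8 + 1/2z^7 - 269/32z^6 - 439/128z^5 + 107809/4096z^4 + 12787/1024z^3 - 51015/2048z^2 - 69547/1024z + 288941/4096}.
The reduced Gröbner basis of I + (p) is {x + 608/1137z^7 + 1192/1137z^6 - 1130/379z^5 - 49/8z^4 + 708985/145536z^3 + 1954717/145536z^2 + 1114039/145536z - 1198111/48512, y + z^2 + 1/8z - 17/8, z^8 + 1/2z^7 - 269/32z^6 - 439/128z^5 + 107809/4096z^4 + 12787/1024z^3 - 51015/2048z^2 - 69547/1024z + 288941/4096} ≠ {1}, a proper ideal, so the enlarged system stays consistent: p is independent of I, with normal form 4x^2 - 4z + 11.

4x^2 - 4z + 11 is independent of I; its normal form modulo I is 4x^2 - 4z + 11.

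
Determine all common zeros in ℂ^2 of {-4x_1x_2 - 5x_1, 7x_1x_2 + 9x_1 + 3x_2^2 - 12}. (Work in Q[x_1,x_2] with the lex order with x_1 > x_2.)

{(0, -2), (117/4, -5/4), (0, 2)}

Compute a lex Gröbner basis by Buchberger's algorithm.
f_1 = -4x_1x_2 - 5x_1, LT = x_1x_2.
f_2 = 7x_1x_2 + 9x_1 + 3x_2^2 - 12, LT = x_1x_2.

S(f_1,f_2): lcm = x_1x_2. S = -1/28x_1 - 3/7x_2^2 + 12/7.
  leading term x_1: no divisor's leading term divides it; move -1/28x_1 to the remainder.
  leading term x_2^2: no divisor's leading term divides it; move -3/7x_2^2 to the remainder.
  leading term 1: no divisor's leading term divides it; move 12/7 to the remainder.
  remainder -1/28x_1 - 3/7x_2^2 + 12/7 ≠ 0; add h_3 = -1/28x_1 - 3/7x_2^2 + 12/7 to the basis.

S(f_1,h_3): lcm = x_1x_2. S = 5/4x_1 - 12x_2^3 + 48x_2.
  leading term x_1: subtract (-35)·h_3 from 5/4x_1 - 12x_2^3 + 48x_2 → -12x_2^3 - 15x_2^2 + 48x_2 + 60
  leading term x_2^3: no divisor's leading term divides it; move -12x_2^3 to the remainder.
  leading term x_2^2: no divisor's leading term divides it; move -15x_2^2 to the remainder.
  leading term x_2: no divisor's leading term divides it; move 48x_2 to the remainder.
  leading term 1: no divisor's leading term divides it; move 60 to the remainder.
  remainder -12x_2^3 - 15x_2^2 + 48x_2 + 60 ≠ 0; add h_4 = -12x_2^3 - 15x_2^2 + 48x_2 + 60 to the basis.

The other S-polynomials (S(f_2,h_3), S(f_1,h_4), S(f_2,h_4), S(h_3,h_4)) all reduce to 0 modulo the current basis, so we have a Gröbner basis.
Inter-reduce: drop elements whose leading term is divisible by another's, tail-reduce, and make monic.
Reduced Gröbner basis: {x_1 + 12x_2^2 - 48, x_2^3 + 5/4x_2^2 - 4x_2 - 5}.

Since the basis is lex-ordered, x_2^3 + 5/4x_2^2 - 4x_2 - 5 is univariate in x_2. Its roots are {-2, -5/4, 2}. Back-substituting each root into the other basis elements fixes the other coordinates.
  x_2 = -2: the earlier basis element becomes x_1 = 0, giving x_1 = 0 — point (0, -2).
  x_2 = -5/4: the earlier basis element becomes x_1 - 117/4 = 0, giving x_1 = 117/4 — point (117/4, -5/4).
  x_2 = 2: the earlier basis element becomes x_1 = 0, giving x_1 = 0 — point (0, 2).
Check: every point annihilates each of the original generators.
Zero-dimensionality of the ideal guarantees finitely many solutions over ℂ.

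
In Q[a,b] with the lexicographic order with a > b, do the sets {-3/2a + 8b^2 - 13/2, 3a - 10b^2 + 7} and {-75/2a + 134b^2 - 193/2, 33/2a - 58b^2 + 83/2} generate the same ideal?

Since reduced Gröbner bases are canonical representatives of ideals under a given ordering, it suffices to compute and compare them.
Buchberger on the first generating set:
f_1 = -3/2a + 8b^2 - 13/2, LT = a.
f_2 = 3a - 10b^2 + 7, LT = a.

S(f_1,f_2): lcm = a. S = -2b^2 + 2.
  leading term b^2: no divisor's leading term divides it; move -2b^2 to the remainder.
  leading term 1: no divisor's leading term divides it; move 2 to the remainder.
  remainder -2b^2 + 2 ≠ 0; add g_3 = -2b^2 + 2 to the basis.

The other S-polynomials (S(f_1,g_3), S(f_2,g_3)) all reduce to 0 modulo the current basis, so we have a Gröbner basis.
Inter-reduce: drop elements whose leading term is divisible by another's, tail-reduce, and make monic.
Reduced Gröbner basis: {a - 1, b^2 - 1}.

Buchberger on the second generating set:
h_1 = -75/2a + 134b^2 - 193/2, LT = a.
h_2 = 33/2a - 58b^2 + 83/2, LT = a.

S(h_1,h_2): lcm = a. S = -16/275b^2 + 16/275.
  leading term b^2: no divisor's leading term divides it; move -16/275b^2 to the remainder.
  leading term 1: no divisor's leading term divides it; move 16/275 to the remainder.
  remainder -16/275b^2 + 16/275 ≠ 0; add k_3 = -16/275b^2 + 16/275 to the basis.

The other S-polynomials (S(h_1,k_3), S(h_2,k_3)) all reduce to 0 modulo the current basis, so we have a Gröbner basis.
Inter-reduce: drop elements whose leading term is divisible by another's, tail-reduce, and make monic.
Reduced Gröbner basis: {a - 1, b^2 - 1}.

The two bases agree; hence the ideals are identical.

Yes, the ideals are equal.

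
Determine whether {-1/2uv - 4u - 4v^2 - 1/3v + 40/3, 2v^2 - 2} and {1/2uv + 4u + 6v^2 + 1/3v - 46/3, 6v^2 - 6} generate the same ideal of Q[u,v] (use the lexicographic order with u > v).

Yes, the ideals are equal.

For a fixed monomial order, each ideal has a unique reduced Gröbner basis; comparing bases decides equality.
Buchberger on the first generating set:
f_1 = -1/2uv - 4u - 4v^2 - 1/3v + 40/3, LT = uv.
f_2 = 2v^2 - 2, LT = v^2.

S(f_1,f_2): lcm = uv^2. S = 8uv + u + 8v^3 + 2/3v^2 - 80/3v.
  leading term uv: subtract (-16)·f_1 from 8uv + u + 8v^3 + 2/3v^2 - 80/3v → -63u + 8v^3 - 190/3v^2 - 32v + 640/3
  leading term u: no divisor's leading term divides it; move -63u to the remainder.
  leading term v^3: subtract (4v)·f_2 from 8v^3 - 190/3v^2 - 32v + 640/3 → -190/3v^2 - 24v + 640/3
  leading term v^2: subtract (-95/3)·f_2 from -190/3v^2 - 24v + 640/3 → -24v + 150
  leading term v: no divisor's leading term divides it; move -24v to the remainder.
  leading term 1: no divisor's leading term divides it; move 150 to the remainder.
  remainder -63u - 24v + 150 ≠ 0; add g_3 = -63u - 24v + 150 to the basis.

The other S-polynomials (S(f_1,g_3), S(f_2,g_3)) all reduce to 0 modulo the current basis, so we have a Gröbner basis.
Inter-reduce: drop elements whose leading term is divisible by another's, tail-reduce, and make monic.
Reduced Gröbner basis: {u + 8/21v - 50/21, v^2 - 1}.

Buchberger on the second generating set:
h_1 = 1/2uv + 4u + 6v^2 + 1/3v - 46/3, LT = uv.
h_2 = 6v^2 - 6, LT = v^2.

S(h_1,h_2): lcm = uv^2. S = 8uv + u + 12v^3 + 2/3v^2 - 92/3v.
  leading term uv: subtract (16)·h_1 from 8uv + u + 12v^3 + 2/3v^2 - 92/3v → -63u + 12v^3 - 286/3v^2 - 36v + 736/3
  leading term u: no divisor's leading term divides it; move -63u to the remainder.
  leading term v^3: subtract (2v)·h_2 from 12v^3 - 286/3v^2 - 36v + 736/3 → -286/3v^2 - 24v + 736/3
  leading term v^2: subtract (-143/9)·h_2 from -286/3v^2 - 24v + 736/3 → -24v + 150
  leading term v: no divisor's leading term divides it; move -24v to the remainder.
  leading term 1: no divisor's leading term divides it; move 150 to the remainder.
  remainder -63u - 24v + 150 ≠ 0; add k_3 = -63u - 24v + 150 to the basis.

The other S-polynomials (S(h_1,k_3), S(h_2,k_3)) all reduce to 0 modulo the current basis, so we have a Gröbner basis.
Inter-reduce: drop elements whose leading term is divisible by another's, tail-reduce, and make monic.
Reduced Gröbner basis: {u + 8/21v - 50/21, v^2 - 1}.

The two bases agree; hence the ideals are identical.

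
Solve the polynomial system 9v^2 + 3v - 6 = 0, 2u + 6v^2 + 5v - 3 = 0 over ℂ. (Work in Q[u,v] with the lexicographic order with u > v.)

Compute a lex Gröbner basis by Buchberger's algorithm.
f_1 = 9v^2 + 3v - 6, LT = v^2.
f_2 = 2u + 6v^2 + 5v - 3, LT = u.

The S-polynomials (S(f_1,f_2)) all reduce to 0 modulo the current basis, so we have a Gröbner basis.
Inter-reduce: drop elements whose leading term is divisible by another's, tail-reduce, and make monic.
Reduced Gröbner basis: {u + 3/2v + 1/2, v^2 + 1/3v - 2/3}.

The lex basis is triangular: the last element involves only v. Solving v^2 + 1/3v - 2/3 = 0 gives v ∈ {-1, 2/3}; substituting each value into the earlier elements determines the remaining variables.
  v = -1: the earlier basis element becomes u - 1 = 0, giving u = 1 — point (1, -1).
  v = 2/3: the earlier basis element becomes u + 3/2 = 0, giving u = -3/2 — point (-3/2, 2/3).
Each listed point satisfies every original equation (direct substitution).

{(1, -1), (-3/2, 2/3)}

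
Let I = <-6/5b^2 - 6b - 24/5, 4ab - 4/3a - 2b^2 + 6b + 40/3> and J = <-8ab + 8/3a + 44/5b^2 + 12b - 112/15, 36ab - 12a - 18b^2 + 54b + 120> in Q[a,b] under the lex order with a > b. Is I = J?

Yes, the ideals are equal.

Since reduced Gröbner bases are canonical representatives of ideals under a given ordering, it suffices to compute and compare them.
Buchberger on the first generating set:
f_1 = -6/5b^2 - 6b - 24/5, LT = b^2.
f_2 = 4ab - 4/3a - 2b^2 + 6b + 40/3, LT = ab.

S(f_1,f_2): lcm = ab^2. S = 16/3ab + 4a + 1/2b^3 - 3/2b^2 - 10/3b.
  leading term ab: subtract (4/3)·f_2 from 16/3ab + 4a + 1/2b^3 - 3/2b^2 - 10/3b → 52/9a + 1/2b^3 + 7/6b^2 - 34/3b - 160/9
  leading term a: no divisor's leading term divides it; move 52/9a to the remainder.
  leading term b^3: subtract (-5/12b)·f_1 from 1/2b^3 + 7/6b^2 - 34/3b - 160/9 → -4/3b^2 - 40/3b - 160/9
  leading term b^2: subtract (10/9)·f_1 from -4/3b^2 - 40/3b - 160/9 → -20/3b - 112/9
  leading term b: no divisor's leading term divides it; move -20/3b to the remainder.
  leading term 1: no divisor's leading term divides it; move -112/9 to the remainder.
  remainder 52/9a - 20/3b - 112/9 ≠ 0; add g_3 = 52/9a - 20/3b - 112/9 to the basis.

The other S-polynomials (S(f_1,g_3), S(f_2,g_3)) all reduce to 0 modulo the current basis, so we have a Gröbner basis.
Inter-reduce: drop elements whose leading term is divisible by another's, tail-reduce, and make monic.
Reduced Gröbner basis: {a - 15/13b - 28/13, b^2 + 5b + 4}.

Buchberger on the second generating set:
h_1 = -8ab + 8/3a + 44/5b^2 + 12b - 112/15, LT = ab.
h_2 = 36ab - 12a - 18b^2 + 54b + 120, LT = ab.

S(h_1,h_2): lcm = ab. S = -3/5b^2 - 3b - 12/5.
  leading term b^2: no divisor's leading term divides it; move -3/5b^2 to the remainder.
  leading term b: no divisor's leading term divides it; move -3b to the remainder.
  leading term 1: no divisor's leading term divides it; move -12/5 to the remainder.
  remainder -3/5b^2 - 3b - 12/5 ≠ 0; add k_3 = -3/5b^2 - 3b - 12/5 to the basis.

S(h_1,k_3): lcm = ab^2. S = -16/3ab - 4a - 11/10b^3 - 3/2b^2 + 14/15b.
  leading term ab: subtract (2/3)·h_1 from -16/3ab - 4a - 11/10b^3 - 3/2b^2 + 14/15b → -52/9a - 11/10b^3 - 221/30b^2 - 106/15b + 224/45
  leading term a: no divisor's leading term divides it; move -52/9a to the remainder.
  leading term b^3: subtract (11/6b)·k_3 from -11/10b^3 - 221/30b^2 - 106/15b + 224/45 → -28/15b^2 - 8/3b + 224/45
  leading term b^2: subtract (28/9)·k_3 from -28/15b^2 - 8/3b + 224/45 → 20/3b + 112/9
  leading term b: no divisor's leading term divides it; move 20/3b to the remainder.
  leading term 1: no divisor's leading term divides it; move 112/9 to the remainder.
  remainder -52/9a + 20/3b + 112/9 ≠ 0; add k_4 = -52/9a + 20/3b + 112/9 to the basis.

The other S-polynomials (S(h_2,k_3), S(h_1,k_4), S(h_2,k_4), S(k_3,k_4)) all reduce to 0 modulo the current basis, so we have a Gröbner basis.
Inter-reduce: drop elements whose leading term is divisible by another's, tail-reduce, and make monic.
Reduced Gröbner basis: {a - 15/13b - 28/13, b^2 + 5b + 4}.

These coincide, so the ideals are equal.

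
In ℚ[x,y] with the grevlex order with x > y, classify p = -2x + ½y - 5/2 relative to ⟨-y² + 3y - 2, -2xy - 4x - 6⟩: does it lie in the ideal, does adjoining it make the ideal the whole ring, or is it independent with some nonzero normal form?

First compute the reduced Gröbner basis of I by Buchberger's algorithm.
f_1 = -y² + 3y - 2, LT = y².
f_2 = -2xy - 4x - 6, LT = xy.

S(f_1,f_2): lcm = xy². S = -5xy + 2x - 3y.
  leading term xy: subtract (5/2)·f_2 from -5xy + 2x - 3y → 12x - 3y + 15
  leading term x: no divisor's leading term divides it; move 12x to the remainder.
  leading term y: no divisor's leading term divides it; move -3y to the remainder.
  leading term 1: no divisor's leading term divides it; move 15 to the remainder.
  remainder 12x - 3y + 15 ≠ 0; add h_3 = 12x - 3y + 15 to the basis.

The other S-polynomials (S(f_1,h_3), S(f_2,h_3)) all reduce to 0 modulo the current basis, so we have a Gröbner basis.
Inter-reduce: drop elements whose leading term is divisible by another's, tail-reduce, and make monic.
Reduced Gröbner basis: {y² - 3y + 2, x - ¼y + 5/4}.
Label its elements g_1 = y² - 3y + 2, g_2 = x - ¼y + 5/4.

Reduce p = -2x + ½y - 5/2 modulo G:
  leading term x: subtract (-2)·g_2 from -2x + ½y - 5/2 → 0
  normal form = 0.
Since the normal form is 0, p ∈ I.

-2x + ½y - 5/2 lies in I (it reduces to 0).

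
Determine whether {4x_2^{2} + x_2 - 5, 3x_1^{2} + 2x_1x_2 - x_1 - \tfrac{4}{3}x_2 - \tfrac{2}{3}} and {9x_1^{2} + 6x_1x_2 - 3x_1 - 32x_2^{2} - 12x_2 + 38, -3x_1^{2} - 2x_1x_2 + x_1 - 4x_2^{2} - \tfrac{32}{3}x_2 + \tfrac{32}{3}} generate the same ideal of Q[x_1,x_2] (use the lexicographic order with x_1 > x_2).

No, the ideals differ.

Two ideals are equal iff their reduced Gröbner bases coincide (the reduced basis is unique for a fixed ordering).
Buchberger on the first generating set:
f_1 = 4x_2^{2} + x_2 - 5, LT = x_2^{2}.
f_2 = 3x_1^{2} + 2x_1x_2 - x_1 - \tfrac{4}{3}x_2 - \tfrac{2}{3}, LT = x_1^{2}.

The S-polynomials (S(f_1,f_2)) all reduce to 0 modulo the current basis, so we have a Gröbner basis.
Inter-reduce: drop elements whose leading term is divisible by another's, tail-reduce, and make monic.
Reduced Gröbner basis: {x_1^{2} + \tfrac{2}{3}x_1x_2 - \tfrac{1}{3}x_1 - \tfrac{4}{9}x_2 - \tfrac{2}{9}, x_2^{2} + \tfrac{1}{4}x_2 - \tfrac{5}{4}}.

Buchberger on the second generating set:
h_1 = 9x_1^{2} + 6x_1x_2 - 3x_1 - 32x_2^{2} - 12x_2 + 38, LT = x_1^{2}.
h_2 = -3x_1^{2} - 2x_1x_2 + x_1 - 4x_2^{2} - \tfrac{32}{3}x_2 + \tfrac{32}{3}, LT = x_1^{2}.

S(h_1,h_2): lcm = x_1^{2}. S = -\tfrac{44}{9}x_2^{2} - \tfrac{44}{9}x_2 + \tfrac{70}{9}.
  leading term x_2^{2}: no divisor's leading term divides it; move -\tfrac{44}{9}x_2^{2} to the remainder.
  leading term x_2: no divisor's leading term divides it; move -\tfrac{44}{9}x_2 to the remainder.
  leading term 1: no divisor's leading term divides it; move \tfrac{70}{9} to the remainder.
  remainder -\tfrac{44}{9}x_2^{2} - \tfrac{44}{9}x_2 + \tfrac{70}{9} ≠ 0; add k_3 = -\tfrac{44}{9}x_2^{2} - \tfrac{44}{9}x_2 + \tfrac{70}{9} to the basis.

The other S-polynomials (S(h_1,k_3), S(h_2,k_3)) all reduce to 0 modulo the current basis, so we have a Gröbner basis.
Inter-reduce: drop elements whose leading term is divisible by another's, tail-reduce, and make monic.
Reduced Gröbner basis: {x_1^{2} + \tfrac{2}{3}x_1x_2 - \tfrac{1}{3}x_1 + \tfrac{20}{9}x_2 - \tfrac{142}{99}, x_2^{2} + x_2 - \tfrac{35}{22}}.

These differ, so the ideals are not equal.
The choice of monomial ordering does not affect the verdict — as long as both bases are computed under the same ordering, their equality decides ideal equality.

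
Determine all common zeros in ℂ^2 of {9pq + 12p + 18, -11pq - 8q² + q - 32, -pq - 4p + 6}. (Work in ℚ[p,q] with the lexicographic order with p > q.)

Compute a lex Gröbner basis by Buchberger's algorithm.
f_1 = 9pq + 12p + 18, LT = pq.
f_2 = -11pq - 8q² + q - 32, LT = pq.
f_3 = -pq - 4p + 6, LT = pq.

S(f_1,f_2): lcm = pq. S = 4/3p - 8/11q² + 1/11q - 10/11.
  leading term p: no divisor's leading term divides it; move 4/3p to the remainder.
  leading term q²: no divisor's leading term divides it; move -8/11q² to the remainder.
  leading term q: no divisor's leading term divides it; move 1/11q to the remainder.
  leading term 1: no divisor's leading term divides it; move -10/11 to the remainder.
  remainder 4/3p - 8/11q² + 1/11q - 10/11 ≠ 0; add h_4 = 4/3p - 8/11q² + 1/11q - 10/11 to the basis.

S(f_1,f_3): lcm = pq. S = -8/3p + 8.
  leading term p: subtract (-2)·h_4 from -8/3p + 8 → -16/11q² + 2/11q + 68/11
  leading term q²: no divisor's leading term divides it; move -16/11q² to the remainder.
  leading term q: no divisor's leading term divides it; move 2/11q to the remainder.
  leading term 1: no divisor's leading term divides it; move 68/11 to the remainder.
  remainder -16/11q² + 2/11q + 68/11 ≠ 0; add h_5 = -16/11q² + 2/11q + 68/11 to the basis.

S(f_1,h_4): lcm = pq. S = 4/3p + 6/11q³ - 3/44q² + 15/22q + 2.
  leading term p: subtract (1)·h_4 from 4/3p + 6/11q³ - 3/44q² + 15/22q + 2 → 6/11q³ + 29/44q² + 13/22q + 32/11
  leading term q³: subtract (-⅜q)·h_5 from 6/11q³ + 29/44q² + 13/22q + 32/11 → 8/11q² + 32/11q + 32/11
  leading term q²: subtract (-½)·h_5 from 8/11q² + 32/11q + 32/11 → 3q + 6
  leading term q: no divisor's leading term divides it; move 3q to the remainder.
  leading term 1: no divisor's leading term divides it; move 6 to the remainder.
  remainder 3q + 6 ≠ 0; add h_6 = 3q + 6 to the basis.

The other S-polynomials (S(f_2,f_3), S(f_2,h_4), S(f_3,h_4), S(f_1,h_5), S(f_2,h_5), S(f_3,h_5), S(h_4,h_5), S(f_1,h_6), S(f_2,h_6), S(f_3,h_6), S(h_4,h_6), S(h_5,h_6)) all reduce to 0 modulo the current basis, so we have a Gröbner basis.
Inter-reduce: drop elements whose leading term is divisible by another's, tail-reduce, and make monic.
Reduced Gröbner basis: {p - 3, q + 2}.

Since the basis is lex-ordered, q + 2 is univariate in q. Its roots are {-2}. Back-substituting each root into the other basis elements fixes the other coordinates.
  q = -2: the earlier basis element becomes p - 3 = 0, giving p = 3 — point (3, -2).
Substituting each solution back into the original system confirms all equations vanish.

{(3, -2)}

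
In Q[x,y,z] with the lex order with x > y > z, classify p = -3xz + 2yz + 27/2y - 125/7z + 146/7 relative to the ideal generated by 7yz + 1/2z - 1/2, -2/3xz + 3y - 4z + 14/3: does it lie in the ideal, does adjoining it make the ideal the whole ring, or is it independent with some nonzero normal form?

-3xz + 2yz + 27/2y - 125/7z + 146/7 lies in I (it reduces to 0).

First compute the reduced Gröbner basis of I by Buchberger's algorithm.
f_1 = 7yz + 1/2z - 1/2, LT = yz.
f_2 = -2/3xz + 3y - 4z + 14/3, LT = xz.

S(f_1,f_2): lcm = xyz. S = 1/14xz - 1/14x + 9/2y^2 - 6yz + 7y.
  reduce S modulo (f_1, f_2):
  remainder -1/14x + 9/2y^2 + 205/28y + 1/14 ≠ 0; add h_3 = -1/14x + 9/2y^2 + 205/28y + 1/14 to the basis.

The other S-polynomials (S(f_1,h_3), S(f_2,h_3)) all reduce to 0 modulo the current basis, so we have a Gröbner basis.
Inter-reduce: drop elements whose leading term is divisible by another's, tail-reduce, and make monic.
Reduced Gröbner basis: {x - 63y^2 - 205/2y - 1, yz + 1/14z - 1/14}.
Label its elements g_1 = x - 63y^2 - 205/2y - 1, g_2 = yz + 1/14z - 1/14.

Reduce p = -3xz + 2yz + 27/2y - 125/7z + 146/7 modulo G:
  leading term xz: subtract (-3z)·g_1 from -3xz + 2yz + 27/2y - 125/7z + 146/7 → -189y^2z - 611/2yz + 27/2y - 146/7z + 146/7
  leading term y^2z: subtract (-189y)·g_2 from -189y^2z - 611/2yz + 27/2y - 146/7z + 146/7 → -292yz - 146/7z + 146/7
  leading term yz: subtract (-292)·g_2 from -292yz - 146/7z + 146/7 → 0
  normal form = 0.
Since the normal form is 0, p ∈ I.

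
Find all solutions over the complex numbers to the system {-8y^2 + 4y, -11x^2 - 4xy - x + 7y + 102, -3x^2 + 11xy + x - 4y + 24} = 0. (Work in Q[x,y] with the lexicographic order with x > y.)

{(3, 0)}

Compute a lex Gröbner basis by Buchberger's algorithm.
f_1 = -8y^2 + 4y, LT = y^2.
f_2 = -11x^2 - 4xy - x + 7y + 102, LT = x^2.
f_3 = -3x^2 + 11xy + x - 4y + 24, LT = x^2.

S(f_1,f_2): leading monomials are coprime, so the S-polynomial reduces to 0 (Buchberger's first criterion).
S(f_1,f_3): leading monomials are coprime, so the S-polynomial reduces to 0 (Buchberger's first criterion).
S(f_2,f_3): lcm = x^2. S = 133/33xy + 14/33x - 65/33y - 14/11.
  leading term xy: no divisor's leading term divides it; move 133/33xy to the remainder.
  leading term x: no divisor's leading term divides it; move 14/33x to the remainder.
  leading term y: no divisor's leading term divides it; move -65/33y to the remainder.
  leading term 1: no divisor's leading term divides it; move -14/11 to the remainder.
  remainder 133/33xy + 14/33x - 65/33y - 14/11 ≠ 0; add h_4 = 133/33xy + 14/33x - 65/33y - 14/11 to the basis.

S(f_1,h_4): lcm = xy^2. S = -23/38xy + 65/133y^2 + 6/19y.
  leading term xy: subtract (-759/5054)·h_4 from -23/38xy + 65/133y^2 + 6/19y → 23/361x + 65/133y^2 + 101/5054y - 69/361
  leading term x: no divisor's leading term divides it; move 23/361x to the remainder.
  leading term y^2: subtract (-65/1064)·f_1 from 65/133y^2 + 101/5054y - 69/361 → 668/2527y - 69/361
  leading term y: no divisor's leading term divides it; move 668/2527y to the remainder.
  leading term 1: no divisor's leading term divides it; move -69/361 to the remainder.
  remainder 23/361x + 668/2527y - 69/361 ≠ 0; add h_5 = 23/361x + 668/2527y - 69/361 to the basis.

S(f_2,h_4): lcm = x^2y. S = -2/19x^2 + 4/11xy^2 + 848/1463xy + 6/19x - 7/11y^2 - 102/11y.
  leading term x^2: subtract (2/209)·f_2 from -2/19x^2 + 4/11xy^2 + 848/1463xy + 6/19x - 7/11y^2 - 102/11y → 4/11xy^2 + 904/1463xy + 68/209x - 7/11y^2 - 1952/209y - 204/209
  leading term xy^2: subtract (-1/22x)·f_1 from 4/11xy^2 + 904/1463xy + 68/209x - 7/11y^2 - 1952/209y - 204/209 → 1170/1463xy + 68/209x - 7/11y^2 - 1952/209y - 204/209
  leading term xy: subtract (3510/17689)·h_4 from 1170/1463xy + 68/209x - 7/11y^2 - 1952/209y - 204/209 → 6704/27797x - 7/11y^2 - 1741262/194579y - 20112/27797
  leading term x: subtract (6704/1771)·h_5 from 6704/27797x - 7/11y^2 - 1741262/194579y - 20112/27797 → -7/11y^2 - 2343542/235543y
  leading term y^2: subtract (7/88)·f_1 from -7/11y^2 - 2343542/235543y → -439725/42826y
  leading term y: no divisor's leading term divides it; move -439725/42826y to the remainder.
  remainder -439725/42826y ≠ 0; add h_6 = -439725/42826y to the basis.

S(f_3,h_4): lcm = x^2y. S = -2/19x^2 - 11/3xy^2 + 62/399xy + 6/19x + 4/3y^2 - 8y.
  leading term x^2: subtract (2/209)·f_2 from -2/19x^2 - 11/3xy^2 + 62/399xy + 6/19x + 4/3y^2 - 8y → -11/3xy^2 + 850/4389xy + 68/209x + 4/3y^2 - 1686/209y - 204/209
  leading term xy^2: subtract (11/24x)·f_1 from -11/3xy^2 + 850/4389xy + 68/209x + 4/3y^2 - 1686/209y - 204/209 → -14393/8778xy + 68/209x + 4/3y^2 - 1686/209y - 204/209
  leading term xy: subtract (-14393/35378)·h_4 from -14393/8778xy + 68/209x + 4/3y^2 - 1686/209y - 204/209 → 3775/7581x + 4/3y^2 - 941231/106134y - 3775/2527
  leading term x: subtract (3775/483)·h_5 from 3775/7581x + 4/3y^2 - 941231/106134y - 3775/2527 → 4/3y^2 - 1404827/128478y
  leading term y^2: subtract (-1/6)·f_1 from 4/3y^2 - 1404827/128478y → -439725/42826y
  leading term y: subtract (1)·h_6 from -439725/42826y → 0
  remainder 0.

S(f_1,h_5): leading monomials are coprime, so the S-polynomial reduces to 0 (Buchberger's first criterion).
S(f_2,h_5): lcm = x^2. S = -6704/1771xy + 34/11x - 7/11y - 102/11.
  leading term xy: subtract (-20112/21413)·h_4 from -6704/1771xy + 34/11x - 7/11y - 102/11 → 10674/3059x - 53241/21413y - 32022/3059
  leading term x: subtract (202806/3703)·h_5 from 10674/3059x - 53241/21413y - 32022/3059 → -439725/25921y
  leading term y: subtract (38/23)·h_6 from -439725/25921y → 0
  remainder 0.

S(f_3,h_5): lcm = x^2. S = -3775/483xy + 8/3x + 4/3y - 8.
  leading term xy: subtract (-41525/21413)·h_4 from -3775/483xy + 8/3x + 4/3y - 8 → 10674/3059x - 53241/21413y - 32022/3059
  leading term x: subtract (202806/3703)·h_5 from 10674/3059x - 53241/21413y - 32022/3059 → -439725/25921y
  leading term y: subtract (38/23)·h_6 from -439725/25921y → 0
  remainder 0.

S(h_4,h_5): lcm = xy. S = 2/19x - 668/161y^2 + 334/133y - 6/19.
  leading term x: subtract (38/23)·h_5 from 2/19x - 668/161y^2 + 334/133y - 6/19 → -668/161y^2 + 334/161y
  leading term y^2: subtract (167/322)·f_1 from -668/161y^2 + 334/161y → 0
  remainder 0.

S(f_1,h_6): lcm = y^2. S = -1/2y.
  leading term y: subtract (21413/439725)·h_6 from -1/2y → 0
  remainder 0.

S(f_2,h_6): leading monomials are coprime, so the S-polynomial reduces to 0 (Buchberger's first criterion).
S(f_3,h_6): leading monomials are coprime, so the S-polynomial reduces to 0 (Buchberger's first criterion).
S(h_4,h_6): lcm = xy. S = 2/19x - 65/133y - 6/19.
  leading term x: subtract (38/23)·h_5 from 2/19x - 65/133y - 6/19 → -149/161y
  leading term y: subtract (39634/439725)·h_6 from -149/161y → 0
  remainder 0.

S(h_5,h_6): leading monomials are coprime, so the S-polynomial reduces to 0 (Buchberger's first criterion).
Every S-polynomial of the final basis reduces to 0, so we have a Gröbner basis.
Inter-reduce: drop elements whose leading term is divisible by another's, tail-reduce, and make monic.
Reduced Gröbner basis: {x - 3, y}.

A lex Gröbner basis eliminates variables successively. Here y depends only on y, with roots {0}; lifting each root through the earlier basis elements recovers the full solutions.
  y = 0: the earlier basis element becomes x - 3 = 0, giving x = 3 — point (3, 0).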